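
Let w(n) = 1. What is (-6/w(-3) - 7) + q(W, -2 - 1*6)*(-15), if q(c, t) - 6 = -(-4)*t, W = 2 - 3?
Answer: 377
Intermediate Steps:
W = -1
q(c, t) = 6 + 4*t (q(c, t) = 6 - (-4)*t = 6 + 4*t)
(-6/w(-3) - 7) + q(W, -2 - 1*6)*(-15) = (-6/1 - 7) + (6 + 4*(-2 - 1*6))*(-15) = (-6*1 - 7) + (6 + 4*(-2 - 6))*(-15) = (-6 - 7) + (6 + 4*(-8))*(-15) = -13 + (6 - 32)*(-15) = -13 - 26*(-15) = -13 + 390 = 377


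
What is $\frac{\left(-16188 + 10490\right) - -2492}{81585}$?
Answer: $- \frac{458}{11655} \approx -0.039296$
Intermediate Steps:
$\frac{\left(-16188 + 10490\right) - -2492}{81585} = \left(-5698 + 2492\right) \frac{1}{81585} = \left(-3206\right) \frac{1}{81585} = - \frac{458}{11655}$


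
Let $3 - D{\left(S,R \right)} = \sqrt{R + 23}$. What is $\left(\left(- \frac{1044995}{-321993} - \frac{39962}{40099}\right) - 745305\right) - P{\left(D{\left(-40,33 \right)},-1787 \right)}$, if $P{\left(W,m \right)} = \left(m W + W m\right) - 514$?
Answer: $- \frac{1353996326825992}{1844513901} - 7148 \sqrt{14} \approx -7.6081 \cdot 10^{5}$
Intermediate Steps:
$D{\left(S,R \right)} = 3 - \sqrt{23 + R}$ ($D{\left(S,R \right)} = 3 - \sqrt{R + 23} = 3 - \sqrt{23 + R}$)
$P{\left(W,m \right)} = -514 + 2 W m$ ($P{\left(W,m \right)} = \left(W m + W m\right) - 514 = 2 W m - 514 = -514 + 2 W m$)
$\left(\left(- \frac{1044995}{-321993} - \frac{39962}{40099}\right) - 745305\right) - P{\left(D{\left(-40,33 \right)},-1787 \right)} = \left(\left(- \frac{1044995}{-321993} - \frac{39962}{40099}\right) - 745305\right) - \left(-514 + 2 \left(3 - \sqrt{23 + 33}\right) \left(-1787\right)\right) = \left(\left(\left(-1044995\right) \left(- \frac{1}{321993}\right) - \frac{39962}{40099}\right) - 745305\right) - \left(-514 + 2 \left(3 - \sqrt{56}\right) \left(-1787\right)\right) = \left(\left(\frac{149285}{45999} - \frac{39962}{40099}\right) - 745305\right) - \left(-514 + 2 \left(3 - 2 \sqrt{14}\right) \left(-1787\right)\right) = \left(\frac{4147967177}{1844513901} - 745305\right) - \left(-514 + 2 \left(3 - 2 \sqrt{14}\right) \left(-1787\right)\right) = - \frac{1374721285017628}{1844513901} - \left(-514 - \left(10722 - 7148 \sqrt{14}\right)\right) = - \frac{1374721285017628}{1844513901} - \left(-11236 + 7148 \sqrt{14}\right) = - \frac{1374721285017628}{1844513901} + \left(11236 - 7148 \sqrt{14}\right) = - \frac{1353996326825992}{1844513901} - 7148 \sqrt{14}$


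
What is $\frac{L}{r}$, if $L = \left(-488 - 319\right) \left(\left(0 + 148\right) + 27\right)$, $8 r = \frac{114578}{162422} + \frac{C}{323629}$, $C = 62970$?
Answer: $- \frac{29693668785526200}{23654238451} \approx -1.2553 \cdot 10^{6}$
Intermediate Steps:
$r = \frac{23654238451}{210257877752}$ ($r = \frac{\frac{114578}{162422} + \frac{62970}{323629}}{8} = \frac{114578 \cdot \frac{1}{162422} + 62970 \cdot \frac{1}{323629}}{8} = \frac{\frac{57289}{81211} + \frac{62970}{323629}}{8} = \frac{1}{8} \cdot \frac{23654238451}{26282234719} = \frac{23654238451}{210257877752} \approx 0.1125$)
$L = -141225$ ($L = - 807 \left(148 + 27\right) = \left(-807\right) 175 = -141225$)
$\frac{L}{r} = - \frac{141225}{\frac{23654238451}{210257877752}} = \left(-141225\right) \frac{210257877752}{23654238451} = - \frac{29693668785526200}{23654238451}$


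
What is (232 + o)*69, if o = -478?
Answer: -16974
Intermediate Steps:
(232 + o)*69 = (232 - 478)*69 = -246*69 = -16974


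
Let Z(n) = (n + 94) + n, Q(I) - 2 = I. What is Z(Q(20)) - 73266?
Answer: -73128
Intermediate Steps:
Q(I) = 2 + I
Z(n) = 94 + 2*n (Z(n) = (94 + n) + n = 94 + 2*n)
Z(Q(20)) - 73266 = (94 + 2*(2 + 20)) - 73266 = (94 + 2*22) - 73266 = (94 + 44) - 73266 = 138 - 73266 = -73128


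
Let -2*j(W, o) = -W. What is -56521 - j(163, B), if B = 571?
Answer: -113205/2 ≈ -56603.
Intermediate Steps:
j(W, o) = W/2 (j(W, o) = -(-1)*W/2 = W/2)
-56521 - j(163, B) = -56521 - 163/2 = -113205/2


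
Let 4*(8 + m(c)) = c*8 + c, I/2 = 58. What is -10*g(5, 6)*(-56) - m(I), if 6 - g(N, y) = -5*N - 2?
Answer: 18227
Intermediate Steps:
I = 116 (I = 2*58 = 116)
g(N, y) = 8 + 5*N (g(N, y) = 6 - (-5*N - 2) = 6 - (-2 - 5*N) = 6 + (2 + 5*N) = 8 + 5*N)
m(c) = -8 + 9*c/4 (m(c) = -8 + (c*8 + c)/4 = -8 + (8*c + c)/4 = -8 + (9*c)/4 = -8 + 9*c/4)
-10*g(5, 6)*(-56) - m(I) = -10*(8 + 5*5)*(-56) - (-8 + (9/4)*116) = -10*(8 + 25)*(-56) - (-8 + 261) = -10*33*(-56) - 1*253 = -330*(-56) - 253 = 18480 - 253 = 18227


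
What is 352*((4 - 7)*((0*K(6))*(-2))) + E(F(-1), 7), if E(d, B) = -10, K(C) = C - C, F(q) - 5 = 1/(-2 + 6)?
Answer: -10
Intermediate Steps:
F(q) = 21/4 (F(q) = 5 + 1/(-2 + 6) = 5 + 1/4 = 5 + ¼ = 21/4)
K(C) = 0
352*((4 - 7)*((0*K(6))*(-2))) + E(F(-1), 7) = 352*((4 - 7)*((0*0)*(-2))) - 10 = 352*(-0*(-2)) - 10 = 352*(-3*0) - 10 = 352*0 - 10 = 0 - 10 = -10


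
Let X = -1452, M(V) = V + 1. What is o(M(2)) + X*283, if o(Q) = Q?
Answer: -410913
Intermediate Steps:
M(V) = 1 + V
o(M(2)) + X*283 = (1 + 2) - 1452*283 = 3 - 410916 = -410913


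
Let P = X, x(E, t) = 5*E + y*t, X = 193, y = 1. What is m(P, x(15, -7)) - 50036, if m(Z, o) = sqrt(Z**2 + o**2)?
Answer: -50036 + sqrt(41873) ≈ -49831.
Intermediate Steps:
x(E, t) = t + 5*E (x(E, t) = 5*E + 1*t = 5*E + t = t + 5*E)
P = 193
m(P, x(15, -7)) - 50036 = sqrt(193**2 + (-7 + 5*15)**2) - 50036 = sqrt(37249 + (-7 + 75)**2) - 50036 = sqrt(37249 + 68**2) - 50036 = sqrt(37249 + 4624) - 50036 = sqrt(41873) - 50036 = -50036 + sqrt(41873)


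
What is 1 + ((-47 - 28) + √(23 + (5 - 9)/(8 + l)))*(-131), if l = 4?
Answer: 9826 - 262*√51/3 ≈ 9202.3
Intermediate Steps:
1 + ((-47 - 28) + √(23 + (5 - 9)/(8 + l)))*(-131) = 1 + ((-47 - 28) + √(23 + (5 - 9)/(8 + 4)))*(-131) = 1 + (-75 + √(23 - 4/12))*(-131) = 1 + (-75 + √(23 - 4*1/12))*(-131) = 1 + (-75 + √(23 - ⅓))*(-131) = 1 + (-75 + √(68/3))*(-131) = 1 + (-75 + 2*√51/3)*(-131) = 1 + (9825 - 262*√51/3) = 9826 - 262*√51/3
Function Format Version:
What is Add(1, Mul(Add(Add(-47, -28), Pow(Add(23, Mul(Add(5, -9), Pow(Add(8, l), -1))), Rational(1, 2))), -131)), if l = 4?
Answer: Add(9826, Mul(Rational(-262, 3), Pow(51, Rational(1, 2)))) ≈ 9202.3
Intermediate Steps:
Add(1, Mul(Add(Add(-47, -28), Pow(Add(23, Mul(Add(5, -9), Pow(Add(8, l), -1))), Rational(1, 2))), -131)) = Add(1, Mul(Add(Add(-47, -28), Pow(Add(23, Mul(Add(5, -9), Pow(Add(8, 4), -1))), Rational(1, 2))), -131)) = Add(1, Mul(Add(-75, Pow(Add(23, Mul(-4, Pow(12, -1))), Rational(1, 2))), -131)) = Add(1, Mul(Add(-75, Pow(Add(23, Mul(-4, Rational(1, 12))), Rational(1, 2))), -131)) = Add(1, Mul(Add(-75, Pow(Add(23, Rational(-1, 3)), Rational(1, 2))), -131)) = Add(1, Mul(Add(-75, Pow(Rational(68, 3), Rational(1, 2))), -131)) = Add(1, Mul(Add(-75, Mul(Rational(2, 3), Pow(51, Rational(1, 2)))), -131)) = Add(1, Add(9825, Mul(Rational(-262, 3), Pow(51, Rational(1, 2))))) = Add(9826, Mul(Rational(-262, 3), Pow(51, Rational(1, 2))))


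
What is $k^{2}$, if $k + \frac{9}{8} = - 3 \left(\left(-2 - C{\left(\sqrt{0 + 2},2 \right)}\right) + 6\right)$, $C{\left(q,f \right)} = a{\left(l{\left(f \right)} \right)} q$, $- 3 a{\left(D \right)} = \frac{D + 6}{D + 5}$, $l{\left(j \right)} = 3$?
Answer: $\frac{11187}{64} + \frac{945 \sqrt{2}}{32} \approx 216.56$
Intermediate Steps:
$a{\left(D \right)} = - \frac{6 + D}{3 \left(5 + D\right)}$ ($a{\left(D \right)} = - \frac{\left(D + 6\right) \frac{1}{D + 5}}{3} = - \frac{\left(6 + D\right) \frac{1}{5 + D}}{3} = - \frac{\frac{1}{5 + D} \left(6 + D\right)}{3} = - \frac{6 + D}{3 \left(5 + D\right)}$)
$C{\left(q,f \right)} = - \frac{3 q}{8}$ ($C{\left(q,f \right)} = \frac{-6 - 3}{3 \left(5 + 3\right)} q = \frac{-6 - 3}{3 \cdot 8} q = \frac{1}{3} \cdot \frac{1}{8} \left(-9\right) q = - \frac{3 q}{8}$)
$k = - \frac{105}{8} - \frac{9 \sqrt{2}}{8}$ ($k = - \frac{9}{8} - 3 \left(\left(-2 - - \frac{3 \sqrt{0 + 2}}{8}\right) + 6\right) = - \frac{9}{8} - 3 \left(\left(-2 - - \frac{3 \sqrt{2}}{8}\right) + 6\right) = - \frac{9}{8} - 3 \left(\left(-2 + \frac{3 \sqrt{2}}{8}\right) + 6\right) = - \frac{9}{8} - 3 \left(4 + \frac{3 \sqrt{2}}{8}\right) = - \frac{9}{8} - \left(12 + \frac{9 \sqrt{2}}{8}\right) = - \frac{105}{8} - \frac{9 \sqrt{2}}{8} \approx -14.716$)
$k^{2} = \left(- \frac{105}{8} - \frac{9 \sqrt{2}}{8}\right)^{2}$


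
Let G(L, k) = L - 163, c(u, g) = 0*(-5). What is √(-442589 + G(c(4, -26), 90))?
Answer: 8*I*√6918 ≈ 665.4*I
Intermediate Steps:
c(u, g) = 0
G(L, k) = -163 + L
√(-442589 + G(c(4, -26), 90)) = √(-442589 + (-163 + 0)) = √(-442589 - 163) = √(-442752) = 8*I*√6918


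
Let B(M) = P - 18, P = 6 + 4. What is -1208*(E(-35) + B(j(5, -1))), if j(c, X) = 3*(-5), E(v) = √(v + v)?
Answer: 9664 - 1208*I*√70 ≈ 9664.0 - 10107.0*I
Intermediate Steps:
P = 10
E(v) = √2*√v (E(v) = √(2*v) = √2*√v)
j(c, X) = -15
B(M) = -8 (B(M) = 10 - 18 = -8)
-1208*(E(-35) + B(j(5, -1))) = -1208*(√2*√(-35) - 8) = -1208*(√2*(I*√35) - 8) = -1208*(I*√70 - 8) = -1208*(-8 + I*√70) = 9664 - 1208*I*√70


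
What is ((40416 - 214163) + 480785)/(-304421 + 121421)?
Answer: -51173/30500 ≈ -1.6778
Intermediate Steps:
((40416 - 214163) + 480785)/(-304421 + 121421) = (-173747 + 480785)/(-183000) = 307038*(-1/183000) = -51173/30500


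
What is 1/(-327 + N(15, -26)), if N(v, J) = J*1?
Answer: -1/353 ≈ -0.0028329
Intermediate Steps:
N(v, J) = J
1/(-327 + N(15, -26)) = 1/(-327 - 26) = 1/(-353) = -1/353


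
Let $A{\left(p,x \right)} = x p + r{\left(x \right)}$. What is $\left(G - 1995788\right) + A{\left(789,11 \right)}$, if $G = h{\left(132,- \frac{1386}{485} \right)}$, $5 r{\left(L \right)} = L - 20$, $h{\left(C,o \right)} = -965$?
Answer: $- \frac{9940379}{5} \approx -1.9881 \cdot 10^{6}$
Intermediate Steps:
$r{\left(L \right)} = -4 + \frac{L}{5}$ ($r{\left(L \right)} = \frac{L - 20}{5} = \frac{-20 + L}{5} = -4 + \frac{L}{5}$)
$A{\left(p,x \right)} = -4 + \frac{x}{5} + p x$ ($A{\left(p,x \right)} = x p + \left(-4 + \frac{x}{5}\right) = p x + \left(-4 + \frac{x}{5}\right) = -4 + \frac{x}{5} + p x$)
$G = -965$
$\left(G - 1995788\right) + A{\left(789,11 \right)} = \left(-965 - 1995788\right) + \left(-4 + \frac{1}{5} \cdot 11 + 789 \cdot 11\right) = -1996753 + \left(-4 + \frac{11}{5} + 8679\right) = -1996753 + \frac{43386}{5} = - \frac{9940379}{5}$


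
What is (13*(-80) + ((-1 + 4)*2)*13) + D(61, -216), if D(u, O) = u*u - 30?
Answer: 2729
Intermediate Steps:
D(u, O) = -30 + u² (D(u, O) = u² - 30 = -30 + u²)
(13*(-80) + ((-1 + 4)*2)*13) + D(61, -216) = (13*(-80) + ((-1 + 4)*2)*13) + (-30 + 61²) = (-1040 + (3*2)*13) + (-30 + 3721) = (-1040 + 6*13) + 3691 = (-1040 + 78) + 3691 = -962 + 3691 = 2729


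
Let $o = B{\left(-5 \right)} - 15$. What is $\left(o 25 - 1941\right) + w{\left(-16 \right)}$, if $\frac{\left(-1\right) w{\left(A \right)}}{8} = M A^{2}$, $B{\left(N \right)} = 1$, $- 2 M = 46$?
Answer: $44813$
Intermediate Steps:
$M = -23$ ($M = \left(- \frac{1}{2}\right) 46 = -23$)
$w{\left(A \right)} = 184 A^{2}$ ($w{\left(A \right)} = - 8 \left(- 23 A^{2}\right) = 184 A^{2}$)
$o = -14$ ($o = 1 - 15 = -14$)
$\left(o 25 - 1941\right) + w{\left(-16 \right)} = \left(\left(-14\right) 25 - 1941\right) + 184 \left(-16\right)^{2} = \left(-350 - 1941\right) + 184 \cdot 256 = -2291 + 47104 = 44813$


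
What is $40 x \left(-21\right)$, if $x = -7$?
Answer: $5880$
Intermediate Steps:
$40 x \left(-21\right) = 40 \left(-7\right) \left(-21\right) = \left(-280\right) \left(-21\right) = 5880$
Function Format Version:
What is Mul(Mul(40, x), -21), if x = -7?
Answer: 5880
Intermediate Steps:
Mul(Mul(40, x), -21) = Mul(Mul(40, -7), -21) = Mul(-280, -21) = 5880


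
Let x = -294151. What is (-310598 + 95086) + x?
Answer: -509663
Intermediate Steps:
(-310598 + 95086) + x = (-310598 + 95086) - 294151 = -215512 - 294151 = -509663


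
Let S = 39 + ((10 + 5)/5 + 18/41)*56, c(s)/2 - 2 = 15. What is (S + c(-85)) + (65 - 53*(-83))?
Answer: 193913/41 ≈ 4729.6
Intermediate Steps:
c(s) = 34 (c(s) = 4 + 2*15 = 4 + 30 = 34)
S = 9495/41 (S = 39 + (15*(⅕) + 18*(1/41))*56 = 39 + (3 + 18/41)*56 = 39 + (141/41)*56 = 39 + 7896/41 = 9495/41 ≈ 231.59)
(S + c(-85)) + (65 - 53*(-83)) = (9495/41 + 34) + (65 - 53*(-83)) = 10889/41 + (65 + 4399) = 10889/41 + 4464 = 193913/41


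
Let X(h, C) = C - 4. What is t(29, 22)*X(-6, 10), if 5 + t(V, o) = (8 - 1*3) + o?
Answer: 132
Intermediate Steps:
X(h, C) = -4 + C
t(V, o) = o (t(V, o) = -5 + ((8 - 1*3) + o) = -5 + ((8 - 3) + o) = -5 + (5 + o) = o)
t(29, 22)*X(-6, 10) = 22*(-4 + 10) = 22*6 = 132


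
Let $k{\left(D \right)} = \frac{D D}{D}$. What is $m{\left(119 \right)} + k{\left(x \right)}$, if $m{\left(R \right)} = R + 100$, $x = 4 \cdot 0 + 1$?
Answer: $220$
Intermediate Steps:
$x = 1$ ($x = 0 + 1 = 1$)
$m{\left(R \right)} = 100 + R$
$k{\left(D \right)} = D$ ($k{\left(D \right)} = \frac{D^{2}}{D} = D$)
$m{\left(119 \right)} + k{\left(x \right)} = \left(100 + 119\right) + 1 = 219 + 1 = 220$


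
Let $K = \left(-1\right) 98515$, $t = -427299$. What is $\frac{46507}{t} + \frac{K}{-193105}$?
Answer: $\frac{6622925350}{16502714679} \approx 0.40132$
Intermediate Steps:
$K = -98515$
$\frac{46507}{t} + \frac{K}{-193105} = \frac{46507}{-427299} - \frac{98515}{-193105} = 46507 \left(- \frac{1}{427299}\right) - - \frac{19703}{38621} = - \frac{46507}{427299} + \frac{19703}{38621} = \frac{6622925350}{16502714679}$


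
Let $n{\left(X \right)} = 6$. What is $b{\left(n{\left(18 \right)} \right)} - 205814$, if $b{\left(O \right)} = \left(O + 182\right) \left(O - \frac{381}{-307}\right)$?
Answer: $- \frac{62766974}{307} \approx -2.0445 \cdot 10^{5}$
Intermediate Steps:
$b{\left(O \right)} = \left(182 + O\right) \left(\frac{381}{307} + O\right)$ ($b{\left(O \right)} = \left(182 + O\right) \left(O - - \frac{381}{307}\right) = \left(182 + O\right) \left(O + \frac{381}{307}\right) = \left(182 + O\right) \left(\frac{381}{307} + O\right)$)
$b{\left(n{\left(18 \right)} \right)} - 205814 = \left(\frac{69342}{307} + 6^{2} + \frac{56255}{307} \cdot 6\right) - 205814 = \left(\frac{69342}{307} + 36 + \frac{337530}{307}\right) - 205814 = \frac{417924}{307} - 205814 = - \frac{62766974}{307}$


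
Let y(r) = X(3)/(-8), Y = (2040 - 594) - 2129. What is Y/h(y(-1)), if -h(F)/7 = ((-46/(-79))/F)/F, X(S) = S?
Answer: 485613/20608 ≈ 23.564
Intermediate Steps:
Y = -683 (Y = 1446 - 2129 = -683)
y(r) = -3/8 (y(r) = 3/(-8) = 3*(-1/8) = -3/8)
h(F) = -322/(79*F**2) (h(F) = -7*(-46/(-79))/F/F = -7*(-46*(-1/79))/F/F = -7*46/(79*F)/F = -322/(79*F**2))
Y/h(y(-1)) = -683/((-322/(79*(-3/8)**2))) = -683/((-322/79*64/9)) = -683/(-20608/711) = -683*(-711/20608) = 485613/20608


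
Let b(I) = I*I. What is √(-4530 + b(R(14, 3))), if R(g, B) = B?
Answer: I*√4521 ≈ 67.238*I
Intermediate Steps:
b(I) = I²
√(-4530 + b(R(14, 3))) = √(-4530 + 3²) = √(-4530 + 9) = √(-4521) = I*√4521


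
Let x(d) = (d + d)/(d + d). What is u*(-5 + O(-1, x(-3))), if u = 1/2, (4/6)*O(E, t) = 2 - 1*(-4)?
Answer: 2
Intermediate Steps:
x(d) = 1 (x(d) = (2*d)/((2*d)) = (2*d)*(1/(2*d)) = 1)
O(E, t) = 9 (O(E, t) = 3*(2 - 1*(-4))/2 = 3*(2 + 4)/2 = (3/2)*6 = 9)
u = ½ (u = 1*(½) = ½ ≈ 0.50000)
u*(-5 + O(-1, x(-3))) = (-5 + 9)/2 = (½)*4 = 2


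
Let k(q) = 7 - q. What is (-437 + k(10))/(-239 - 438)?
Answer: 440/677 ≈ 0.64993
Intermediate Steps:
(-437 + k(10))/(-239 - 438) = (-437 + (7 - 1*10))/(-239 - 438) = (-437 + (7 - 10))/(-677) = (-437 - 3)*(-1/677) = -440*(-1/677) = 440/677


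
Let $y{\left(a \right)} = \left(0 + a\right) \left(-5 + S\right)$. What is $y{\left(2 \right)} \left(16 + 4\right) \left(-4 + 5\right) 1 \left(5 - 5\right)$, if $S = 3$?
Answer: $0$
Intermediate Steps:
$y{\left(a \right)} = - 2 a$ ($y{\left(a \right)} = \left(0 + a\right) \left(-5 + 3\right) = a \left(-2\right) = - 2 a$)
$y{\left(2 \right)} \left(16 + 4\right) \left(-4 + 5\right) 1 \left(5 - 5\right) = \left(-2\right) 2 \left(16 + 4\right) \left(-4 + 5\right) 1 \left(5 - 5\right) = - 4 \cdot 20 \cdot 1 \cdot 1 \cdot 0 = \left(-4\right) 20 \cdot 0 = \left(-80\right) 0 = 0$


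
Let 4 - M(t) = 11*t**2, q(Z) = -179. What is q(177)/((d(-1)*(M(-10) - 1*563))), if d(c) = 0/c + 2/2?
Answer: 179/1659 ≈ 0.10790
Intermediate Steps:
d(c) = 1 (d(c) = 0 + 2*(1/2) = 0 + 1 = 1)
M(t) = 4 - 11*t**2
q(177)/((d(-1)*(M(-10) - 1*563))) = -179/((4 - 11*(-10)**2) - 1*563) = -179/((4 - 11*100) - 563) = -179/((4 - 1100) - 563) = -179/(-1096 - 563) = -179/(1*(-1659)) = -179/(-1659) = -179*(-1/1659) = 179/1659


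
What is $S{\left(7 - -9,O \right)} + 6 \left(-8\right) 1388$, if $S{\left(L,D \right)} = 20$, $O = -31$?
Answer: $-66604$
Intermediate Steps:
$S{\left(7 - -9,O \right)} + 6 \left(-8\right) 1388 = 20 + 6 \left(-8\right) 1388 = 20 - 66624 = -66604$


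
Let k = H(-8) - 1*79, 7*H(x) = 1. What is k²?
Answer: 304704/49 ≈ 6218.4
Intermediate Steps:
H(x) = ⅐ (H(x) = (⅐)*1 = ⅐)
k = -552/7 (k = ⅐ - 1*79 = ⅐ - 79 = -552/7 ≈ -78.857)
k² = (-552/7)² = 304704/49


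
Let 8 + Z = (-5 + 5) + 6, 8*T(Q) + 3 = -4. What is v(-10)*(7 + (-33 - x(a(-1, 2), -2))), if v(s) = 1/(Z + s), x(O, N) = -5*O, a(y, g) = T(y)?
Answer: 81/32 ≈ 2.5313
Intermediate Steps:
T(Q) = -7/8 (T(Q) = -3/8 + (⅛)*(-4) = -3/8 - ½ = -7/8)
a(y, g) = -7/8
Z = -2 (Z = -8 + ((-5 + 5) + 6) = -8 + (0 + 6) = -8 + 6 = -2)
v(s) = 1/(-2 + s)
v(-10)*(7 + (-33 - x(a(-1, 2), -2))) = (7 + (-33 - (-5)*(-7)/8))/(-2 - 10) = (7 + (-33 - 1*35/8))/(-12) = -(7 + (-33 - 35/8))/12 = -(7 - 299/8)/12 = -1/12*(-243/8) = 81/32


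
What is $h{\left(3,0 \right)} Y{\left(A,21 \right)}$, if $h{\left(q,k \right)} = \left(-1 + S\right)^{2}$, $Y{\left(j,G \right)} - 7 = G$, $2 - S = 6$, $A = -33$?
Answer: $700$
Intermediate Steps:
$S = -4$ ($S = 2 - 6 = -4$)
$Y{\left(j,G \right)} = 7 + G$
$h{\left(q,k \right)} = 25$ ($h{\left(q,k \right)} = \left(-1 - 4\right)^{2} = \left(-5\right)^{2} = 25$)
$h{\left(3,0 \right)} Y{\left(A,21 \right)} = 25 \left(7 + 21\right) = 25 \cdot 28 = 700$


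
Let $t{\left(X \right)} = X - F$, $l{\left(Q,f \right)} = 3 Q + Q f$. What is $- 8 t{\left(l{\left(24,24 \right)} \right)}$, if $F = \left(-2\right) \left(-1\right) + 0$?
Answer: $-5168$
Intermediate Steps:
$F = 2$ ($F = 2 + 0 = 2$)
$t{\left(X \right)} = -2 + X$ ($t{\left(X \right)} = X - 2 = -2 + X$)
$- 8 t{\left(l{\left(24,24 \right)} \right)} = - 8 \left(-2 + 24 \left(3 + 24\right)\right) = - 8 \left(-2 + 24 \cdot 27\right) = - 8 \left(-2 + 648\right) = \left(-8\right) 646 = -5168$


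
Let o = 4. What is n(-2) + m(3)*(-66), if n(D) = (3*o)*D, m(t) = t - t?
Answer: -24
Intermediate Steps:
m(t) = 0
n(D) = 12*D (n(D) = (3*4)*D = 12*D)
n(-2) + m(3)*(-66) = 12*(-2) + 0*(-66) = -24 + 0 = -24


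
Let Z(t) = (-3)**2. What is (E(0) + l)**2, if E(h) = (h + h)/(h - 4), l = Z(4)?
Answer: 81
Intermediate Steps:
Z(t) = 9
l = 9
E(h) = 2*h/(-4 + h) (E(h) = (2*h)/(-4 + h) = 2*h/(-4 + h))
(E(0) + l)**2 = (2*0/(-4 + 0) + 9)**2 = (2*0/(-4) + 9)**2 = (2*0*(-1/4) + 9)**2 = (0 + 9)**2 = 9**2 = 81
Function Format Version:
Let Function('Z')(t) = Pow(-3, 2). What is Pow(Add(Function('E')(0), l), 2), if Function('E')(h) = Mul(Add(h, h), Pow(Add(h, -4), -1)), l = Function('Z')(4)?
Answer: 81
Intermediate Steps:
Function('Z')(t) = 9
l = 9
Function('E')(h) = Mul(2, h, Pow(Add(-4, h), -1)) (Function('E')(h) = Mul(Mul(2, h), Pow(Add(-4, h), -1)) = Mul(2, h, Pow(Add(-4, h), -1)))
Pow(Add(Function('E')(0), l), 2) = Pow(Add(Mul(2, 0, Pow(Add(-4, 0), -1)), 9), 2) = Pow(Add(Mul(2, 0, Pow(-4, -1)), 9), 2) = Pow(Add(Mul(2, 0, Rational(-1, 4)), 9), 2) = Pow(Add(0, 9), 2) = Pow(9, 2) = 81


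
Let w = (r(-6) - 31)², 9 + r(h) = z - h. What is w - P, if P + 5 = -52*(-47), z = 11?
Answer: -1910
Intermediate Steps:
r(h) = 2 - h (r(h) = -9 + (11 - h) = 2 - h)
P = 2439 (P = -5 - 52*(-47) = -5 + 2444 = 2439)
w = 529 (w = ((2 - 1*(-6)) - 31)² = ((2 + 6) - 31)² = (8 - 31)² = (-23)² = 529)
w - P = 529 - 1*2439 = 529 - 2439 = -1910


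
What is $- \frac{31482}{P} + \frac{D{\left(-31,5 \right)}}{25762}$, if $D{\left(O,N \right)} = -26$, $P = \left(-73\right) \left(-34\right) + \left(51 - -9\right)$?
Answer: $- \frac{202776344}{16371751} \approx -12.386$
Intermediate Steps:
$P = 2542$ ($P = 2482 + \left(51 + 9\right) = 2482 + 60 = 2542$)
$- \frac{31482}{P} + \frac{D{\left(-31,5 \right)}}{25762} = - \frac{31482}{2542} - \frac{26}{25762} = \left(-31482\right) \frac{1}{2542} - \frac{13}{12881} = - \frac{15741}{1271} - \frac{13}{12881} = - \frac{202776344}{16371751}$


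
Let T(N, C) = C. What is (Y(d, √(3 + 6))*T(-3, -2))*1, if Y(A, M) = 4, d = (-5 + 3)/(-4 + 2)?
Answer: -8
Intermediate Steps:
d = 1 (d = -2/(-2) = -2*(-½) = 1)
(Y(d, √(3 + 6))*T(-3, -2))*1 = (4*(-2))*1 = -8*1 = -8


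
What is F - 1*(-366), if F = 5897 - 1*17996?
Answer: -11733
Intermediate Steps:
F = -12099 (F = 5897 - 17996 = -12099)
F - 1*(-366) = -12099 - 1*(-366) = -12099 + 366 = -11733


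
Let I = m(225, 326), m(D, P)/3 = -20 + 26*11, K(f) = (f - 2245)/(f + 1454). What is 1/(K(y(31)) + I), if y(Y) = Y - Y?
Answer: 1454/1158047 ≈ 0.0012556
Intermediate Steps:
y(Y) = 0
K(f) = (-2245 + f)/(1454 + f)
m(D, P) = 798 (m(D, P) = 3*(-20 + 26*11) = 3*(-20 + 286) = 3*266 = 798)
I = 798
1/(K(y(31)) + I) = 1/((-2245 + 0)/(1454 + 0) + 798) = 1/(-2245/1454 + 798) = 1/(1158047/1454) = 1454/1158047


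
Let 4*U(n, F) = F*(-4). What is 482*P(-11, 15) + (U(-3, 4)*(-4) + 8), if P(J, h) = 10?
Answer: 4844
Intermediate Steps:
U(n, F) = -F (U(n, F) = (F*(-4))/4 = (-4*F)/4 = -F)
482*P(-11, 15) + (U(-3, 4)*(-4) + 8) = 482*10 + (-1*4*(-4) + 8) = 4820 + (-4*(-4) + 8) = 4820 + (16 + 8) = 4820 + 24 = 4844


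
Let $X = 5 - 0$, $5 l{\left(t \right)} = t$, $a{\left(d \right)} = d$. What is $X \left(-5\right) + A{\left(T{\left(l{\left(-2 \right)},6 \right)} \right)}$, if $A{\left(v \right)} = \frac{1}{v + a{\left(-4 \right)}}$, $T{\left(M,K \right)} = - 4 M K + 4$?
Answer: $- \frac{1195}{48} \approx -24.896$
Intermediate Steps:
$l{\left(t \right)} = \frac{t}{5}$
$T{\left(M,K \right)} = 4 - 4 K M$ ($T{\left(M,K \right)} = - 4 K M + 4 = 4 - 4 K M$)
$X = 5$ ($X = 5 + 0 = 5$)
$A{\left(v \right)} = \frac{1}{-4 + v}$ ($A{\left(v \right)} = \frac{1}{v - 4} = \frac{1}{-4 + v}$)
$X \left(-5\right) + A{\left(T{\left(l{\left(-2 \right)},6 \right)} \right)} = 5 \left(-5\right) + \frac{1}{-4 - \left(-4 + 24 \cdot \frac{1}{5} \left(-2\right)\right)} = -25 + \frac{1}{-4 - \left(-4 + 24 \left(- \frac{2}{5}\right)\right)} = -25 + \frac{1}{-4 + \left(4 + \frac{48}{5}\right)} = -25 + \frac{1}{-4 + \frac{68}{5}} = -25 + \frac{1}{\frac{48}{5}} = -25 + \frac{5}{48} = - \frac{1195}{48}$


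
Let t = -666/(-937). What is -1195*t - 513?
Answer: -1276551/937 ≈ -1362.4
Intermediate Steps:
t = 666/937 (t = -666*(-1/937) = 666/937 ≈ 0.71078)
-1195*t - 513 = -1195*666/937 - 513 = -795870/937 - 513 = -1276551/937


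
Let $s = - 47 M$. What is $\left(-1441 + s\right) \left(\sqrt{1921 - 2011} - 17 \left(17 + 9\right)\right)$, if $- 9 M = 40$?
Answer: $\frac{4901338}{9} - \frac{11089 i \sqrt{10}}{3} \approx 5.4459 \cdot 10^{5} - 11689.0 i$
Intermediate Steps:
$M = - \frac{40}{9}$ ($M = \left(- \frac{1}{9}\right) 40 = - \frac{40}{9} \approx -4.4444$)
$s = \frac{1880}{9}$ ($s = \left(-47\right) \left(- \frac{40}{9}\right) = \frac{1880}{9} \approx 208.89$)
$\left(-1441 + s\right) \left(\sqrt{1921 - 2011} - 17 \left(17 + 9\right)\right) = \left(-1441 + \frac{1880}{9}\right) \left(\sqrt{1921 - 2011} - 17 \left(17 + 9\right)\right) = - \frac{11089 \left(\sqrt{-90} - 442\right)}{9} = - \frac{11089 \left(3 i \sqrt{10} - 442\right)}{9} = - \frac{11089 \left(-442 + 3 i \sqrt{10}\right)}{9} = \frac{4901338}{9} - \frac{11089 i \sqrt{10}}{3}$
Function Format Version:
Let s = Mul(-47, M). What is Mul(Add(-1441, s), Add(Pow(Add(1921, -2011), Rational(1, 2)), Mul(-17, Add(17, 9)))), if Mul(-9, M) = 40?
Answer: Add(Rational(4901338, 9), Mul(Rational(-11089, 3), I, Pow(10, Rational(1, 2)))) ≈ Add(5.4459e+5, Mul(-11689., I))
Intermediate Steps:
M = Rational(-40, 9) (M = Mul(Rational(-1, 9), 40) = Rational(-40, 9) ≈ -4.4444)
s = Rational(1880, 9) (s = Mul(-47, Rational(-40, 9)) = Rational(1880, 9) ≈ 208.89)
Mul(Add(-1441, s), Add(Pow(Add(1921, -2011), Rational(1, 2)), Mul(-17, Add(17, 9)))) = Mul(Add(-1441, Rational(1880, 9)), Add(Pow(Add(1921, -2011), Rational(1, 2)), Mul(-17, Add(17, 9)))) = Mul(Rational(-11089, 9), Add(Pow(-90, Rational(1, 2)), Mul(-17, 26))) = Mul(Rational(-11089, 9), Add(Mul(3, I, Pow(10, Rational(1, 2))), -442)) = Mul(Rational(-11089, 9), Add(-442, Mul(3, I, Pow(10, Rational(1, 2))))) = Add(Rational(4901338, 9), Mul(Rational(-11089, 3), I, Pow(10, Rational(1, 2))))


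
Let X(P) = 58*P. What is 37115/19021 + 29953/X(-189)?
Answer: -23268769/29786886 ≈ -0.78117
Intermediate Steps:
37115/19021 + 29953/X(-189) = 37115/19021 + 29953/((58*(-189))) = 37115*(1/19021) + 29953/(-10962) = 37115/19021 + 29953*(-1/10962) = 37115/19021 - 4279/1566 = -23268769/29786886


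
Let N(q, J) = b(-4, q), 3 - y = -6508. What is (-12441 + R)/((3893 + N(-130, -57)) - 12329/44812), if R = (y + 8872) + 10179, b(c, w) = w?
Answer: 587978252/168615227 ≈ 3.4871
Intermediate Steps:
y = 6511 (y = 3 - 1*(-6508) = 3 + 6508 = 6511)
N(q, J) = q
R = 25562 (R = (6511 + 8872) + 10179 = 15383 + 10179 = 25562)
(-12441 + R)/((3893 + N(-130, -57)) - 12329/44812) = (-12441 + 25562)/((3893 - 130) - 12329/44812) = 13121/(3763 - 12329*1/44812) = 13121/(3763 - 12329/44812) = 13121/(168615227/44812) = 13121*(44812/168615227) = 587978252/168615227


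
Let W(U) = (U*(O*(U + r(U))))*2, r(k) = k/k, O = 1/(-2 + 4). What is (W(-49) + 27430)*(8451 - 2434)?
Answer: 179198294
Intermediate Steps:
O = ½ (O = 1/2 = ½ ≈ 0.50000)
r(k) = 1
W(U) = 2*U*(½ + U/2) (W(U) = (U*((U + 1)/2))*2 = (U*((1 + U)/2))*2 = (U*(½ + U/2))*2 = 2*U*(½ + U/2))
(W(-49) + 27430)*(8451 - 2434) = (-49*(1 - 49) + 27430)*(8451 - 2434) = (-49*(-48) + 27430)*6017 = (2352 + 27430)*6017 = 29782*6017 = 179198294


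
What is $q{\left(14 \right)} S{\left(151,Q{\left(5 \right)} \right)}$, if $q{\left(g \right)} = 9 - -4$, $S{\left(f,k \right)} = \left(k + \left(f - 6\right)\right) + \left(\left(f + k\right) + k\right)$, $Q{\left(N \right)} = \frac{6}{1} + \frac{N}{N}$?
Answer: $4121$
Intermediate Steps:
$Q{\left(N \right)} = 7$ ($Q{\left(N \right)} = 6 \cdot 1 + 1 = 6 + 1 = 7$)
$S{\left(f,k \right)} = -6 + 2 f + 3 k$ ($S{\left(f,k \right)} = \left(k + \left(f - 6\right)\right) + \left(f + 2 k\right) = \left(k + \left(-6 + f\right)\right) + \left(f + 2 k\right) = \left(-6 + f + k\right) + \left(f + 2 k\right) = -6 + 2 f + 3 k$)
$q{\left(g \right)} = 13$ ($q{\left(g \right)} = 9 + 4 = 13$)
$q{\left(14 \right)} S{\left(151,Q{\left(5 \right)} \right)} = 13 \left(-6 + 2 \cdot 151 + 3 \cdot 7\right) = 13 \left(-6 + 302 + 21\right) = 13 \cdot 317 = 4121$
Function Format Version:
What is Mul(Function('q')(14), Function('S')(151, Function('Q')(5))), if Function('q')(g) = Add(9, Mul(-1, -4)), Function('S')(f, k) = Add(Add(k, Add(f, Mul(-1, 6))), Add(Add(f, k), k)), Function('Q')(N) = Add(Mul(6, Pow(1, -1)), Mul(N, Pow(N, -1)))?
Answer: 4121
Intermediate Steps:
Function('Q')(N) = 7 (Function('Q')(N) = Add(Mul(6, 1), 1) = Add(6, 1) = 7)
Function('S')(f, k) = Add(-6, Mul(2, f), Mul(3, k)) (Function('S')(f, k) = Add(Add(k, Add(f, -6)), Add(f, Mul(2, k))) = Add(Add(k, Add(-6, f)), Add(f, Mul(2, k))) = Add(Add(-6, f, k), Add(f, Mul(2, k))) = Add(-6, Mul(2, f), Mul(3, k)))
Function('q')(g) = 13 (Function('q')(g) = Add(9, 4) = 13)
Mul(Function('q')(14), Function('S')(151, Function('Q')(5))) = Mul(13, Add(-6, Mul(2, 151), Mul(3, 7))) = Mul(13, Add(-6, 302, 21)) = Mul(13, 317) = 4121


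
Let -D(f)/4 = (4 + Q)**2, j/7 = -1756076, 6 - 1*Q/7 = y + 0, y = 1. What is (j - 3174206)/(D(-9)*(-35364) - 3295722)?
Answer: -7733369/105929427 ≈ -0.073005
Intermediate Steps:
Q = 35 (Q = 42 - 7*(1 + 0) = 42 - 7*1 = 42 - 7 = 35)
j = -12292532 (j = 7*(-1756076) = -12292532)
D(f) = -6084 (D(f) = -4*(4 + 35)**2 = -4*39**2 = -4*1521 = -6084)
(j - 3174206)/(D(-9)*(-35364) - 3295722) = (-12292532 - 3174206)/(-6084*(-35364) - 3295722) = -15466738/(215154576 - 3295722) = -15466738/211858854 = -15466738*1/211858854 = -7733369/105929427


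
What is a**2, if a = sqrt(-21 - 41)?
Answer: -62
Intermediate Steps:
a = I*sqrt(62) (a = sqrt(-62) = I*sqrt(62) ≈ 7.874*I)
a**2 = (I*sqrt(62))**2 = -62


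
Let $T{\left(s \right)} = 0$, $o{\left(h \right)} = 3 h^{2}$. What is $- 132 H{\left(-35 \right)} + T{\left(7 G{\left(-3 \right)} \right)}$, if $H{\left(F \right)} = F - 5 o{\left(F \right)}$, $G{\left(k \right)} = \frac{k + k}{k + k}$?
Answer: $2430120$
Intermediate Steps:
$G{\left(k \right)} = 1$ ($G{\left(k \right)} = \frac{2 k}{2 k} = 2 k \frac{1}{2 k} = 1$)
$H{\left(F \right)} = F - 15 F^{2}$ ($H{\left(F \right)} = F - 5 \cdot 3 F^{2} = F - 15 F^{2}$)
$- 132 H{\left(-35 \right)} + T{\left(7 G{\left(-3 \right)} \right)} = - 132 \left(- 35 \left(1 - -525\right)\right) + 0 = - 132 \left(- 35 \left(1 + 525\right)\right) + 0 = - 132 \left(\left(-35\right) 526\right) + 0 = \left(-132\right) \left(-18410\right) + 0 = 2430120 + 0 = 2430120$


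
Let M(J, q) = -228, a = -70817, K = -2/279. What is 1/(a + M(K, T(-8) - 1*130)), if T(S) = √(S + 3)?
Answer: -1/71045 ≈ -1.4076e-5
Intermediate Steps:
T(S) = √(3 + S)
K = -2/279 (K = -2*1/279 = -2/279 ≈ -0.0071685)
1/(a + M(K, T(-8) - 1*130)) = 1/(-70817 - 228) = 1/(-71045) = -1/71045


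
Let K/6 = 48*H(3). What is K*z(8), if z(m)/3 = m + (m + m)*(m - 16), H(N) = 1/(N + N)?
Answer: -17280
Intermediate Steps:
H(N) = 1/(2*N)
z(m) = 3*m + 6*m*(-16 + m) (z(m) = 3*(m + (m + m)*(m - 16)) = 3*(m + (2*m)*(-16 + m)) = 3*(m + 2*m*(-16 + m)) = 3*m + 6*m*(-16 + m))
K = 48 (K = 6*(48*((1/2)/3)) = 6*(48*((1/2)*(1/3))) = 6*(48*(1/6)) = 6*8 = 48)
K*z(8) = 48*(3*8*(-31 + 2*8)) = 48*(3*8*(-31 + 16)) = 48*(3*8*(-15)) = 48*(-360) = -17280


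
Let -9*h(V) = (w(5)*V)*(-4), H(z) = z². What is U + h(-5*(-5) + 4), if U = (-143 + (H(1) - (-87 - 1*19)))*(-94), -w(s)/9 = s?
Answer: 2804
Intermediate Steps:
w(s) = -9*s
h(V) = -20*V (h(V) = -(-9*5)*V*(-4)/9 = -(-45*V)*(-4)/9 = -20*V)
U = 3384 (U = (-143 + (1² - (-87 - 1*19)))*(-94) = (-143 + (1 - (-87 - 19)))*(-94) = (-143 + (1 - 1*(-106)))*(-94) = (-143 + (1 + 106))*(-94) = (-143 + 107)*(-94) = -36*(-94) = 3384)
U + h(-5*(-5) + 4) = 3384 - 20*(-5*(-5) + 4) = 3384 - 20*(25 + 4) = 3384 - 20*29 = 3384 - 580 = 2804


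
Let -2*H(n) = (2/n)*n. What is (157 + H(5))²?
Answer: 24336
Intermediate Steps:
H(n) = -1 (H(n) = -2/n*n/2 = -½*2 = -1)
(157 + H(5))² = (157 - 1)² = 156² = 24336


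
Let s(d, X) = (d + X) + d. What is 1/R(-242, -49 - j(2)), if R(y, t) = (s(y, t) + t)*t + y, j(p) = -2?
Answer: 1/26924 ≈ 3.7142e-5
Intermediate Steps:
s(d, X) = X + 2*d (s(d, X) = (X + d) + d = X + 2*d)
R(y, t) = y + t*(2*t + 2*y) (R(y, t) = ((t + 2*y) + t)*t + y = (2*t + 2*y)*t + y = t*(2*t + 2*y) + y = y + t*(2*t + 2*y))
1/R(-242, -49 - j(2)) = 1/(-242 + (-49 - 1*(-2))**2 + (-49 - 1*(-2))*((-49 - 1*(-2)) + 2*(-242))) = 1/(-242 + (-49 + 2)**2 + (-49 + 2)*((-49 + 2) - 484)) = 1/(-242 + (-47)**2 - 47*(-47 - 484)) = 1/(-242 + 2209 - 47*(-531)) = 1/(-242 + 2209 + 24957) = 1/26924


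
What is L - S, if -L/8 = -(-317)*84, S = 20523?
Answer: -233547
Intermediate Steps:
L = -213024 (L = -(-8)*(-317*84) = -(-8)*(-26628) = -8*26628 = -213024)
L - S = -213024 - 1*20523 = -213024 - 20523 = -233547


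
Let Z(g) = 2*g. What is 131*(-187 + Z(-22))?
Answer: -30261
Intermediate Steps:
131*(-187 + Z(-22)) = 131*(-187 + 2*(-22)) = 131*(-187 - 44) = 131*(-231) = -30261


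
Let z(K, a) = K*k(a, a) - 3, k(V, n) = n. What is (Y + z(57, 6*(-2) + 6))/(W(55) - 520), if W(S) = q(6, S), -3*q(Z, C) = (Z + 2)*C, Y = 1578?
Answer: -3699/2000 ≈ -1.8495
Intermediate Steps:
z(K, a) = -3 + K*a (z(K, a) = K*a - 3 = -3 + K*a)
q(Z, C) = -C*(2 + Z)/3 (q(Z, C) = -(Z + 2)*C/3 = -(2 + Z)*C/3 = -C*(2 + Z)/3)
W(S) = -8*S/3 (W(S) = -S*(2 + 6)/3 = -⅓*S*8 = -8*S/3)
(Y + z(57, 6*(-2) + 6))/(W(55) - 520) = (1578 + (-3 + 57*(6*(-2) + 6)))/(-8/3*55 - 520) = (1578 + (-3 + 57*(-12 + 6)))/(-440/3 - 520) = (1578 + (-3 + 57*(-6)))/(-2000/3) = (1578 + (-3 - 342))*(-3/2000) = (1578 - 345)*(-3/2000) = 1233*(-3/2000) = -3699/2000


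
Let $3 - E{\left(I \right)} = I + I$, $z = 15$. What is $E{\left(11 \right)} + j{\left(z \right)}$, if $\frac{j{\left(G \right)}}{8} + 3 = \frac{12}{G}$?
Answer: $- \frac{183}{5} \approx -36.6$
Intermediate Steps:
$E{\left(I \right)} = 3 - 2 I$ ($E{\left(I \right)} = 3 - \left(I + I\right) = 3 - 2 I$)
$j{\left(G \right)} = -24 + \frac{96}{G}$ ($j{\left(G \right)} = -24 + 8 \frac{12}{G} = -24 + \frac{96}{G}$)
$E{\left(11 \right)} + j{\left(z \right)} = \left(3 - 22\right) - \left(24 - \frac{96}{15}\right) = \left(3 - 22\right) + \left(-24 + 96 \cdot \frac{1}{15}\right) = -19 + \left(-24 + \frac{32}{5}\right) = -19 - \frac{88}{5} = - \frac{183}{5}$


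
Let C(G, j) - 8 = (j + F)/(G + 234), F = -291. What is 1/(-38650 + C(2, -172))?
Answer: -236/9119975 ≈ -2.5877e-5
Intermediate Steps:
C(G, j) = 8 + (-291 + j)/(234 + G) (C(G, j) = 8 + (j - 291)/(G + 234) = 8 + (-291 + j)/(234 + G))
1/(-38650 + C(2, -172)) = 1/(-38650 + (1581 - 172 + 8*2)/(234 + 2)) = 1/(-38650 + (1581 - 172 + 16)/236) = 1/(-38650 + (1/236)*1425) = 1/(-38650 + 1425/236) = 1/(-9119975/236) = -236/9119975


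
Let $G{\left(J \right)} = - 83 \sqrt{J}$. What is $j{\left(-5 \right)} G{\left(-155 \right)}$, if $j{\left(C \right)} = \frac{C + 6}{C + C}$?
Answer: $\frac{83 i \sqrt{155}}{10} \approx 103.33 i$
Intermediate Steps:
$j{\left(C \right)} = \frac{6 + C}{2 C}$
$j{\left(-5 \right)} G{\left(-155 \right)} = \frac{6 - 5}{2 \left(-5\right)} \left(- 83 \sqrt{-155}\right) = \frac{1}{2} \left(- \frac{1}{5}\right) 1 \left(- 83 i \sqrt{155}\right) = - \frac{\left(-83\right) i \sqrt{155}}{10} = \frac{83 i \sqrt{155}}{10}$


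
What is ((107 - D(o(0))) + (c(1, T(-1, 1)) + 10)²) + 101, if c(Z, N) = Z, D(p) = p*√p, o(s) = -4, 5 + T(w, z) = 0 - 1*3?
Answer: 329 + 8*I ≈ 329.0 + 8.0*I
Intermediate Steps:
T(w, z) = -8 (T(w, z) = -5 + (0 - 1*3) = -5 + (0 - 3) = -5 - 3 = -8)
D(p) = p^(3/2)
((107 - D(o(0))) + (c(1, T(-1, 1)) + 10)²) + 101 = ((107 - (-4)^(3/2)) + (1 + 10)²) + 101 = ((107 - (-8)*I) + 11²) + 101 = ((107 + 8*I) + 121) + 101 = (228 + 8*I) + 101 = 329 + 8*I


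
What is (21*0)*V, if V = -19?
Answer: 0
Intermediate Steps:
(21*0)*V = (21*0)*(-19) = 0*(-19) = 0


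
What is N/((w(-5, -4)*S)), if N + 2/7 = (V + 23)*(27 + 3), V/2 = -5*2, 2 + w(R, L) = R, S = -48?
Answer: 157/588 ≈ 0.26701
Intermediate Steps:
w(R, L) = -2 + R
V = -20 (V = 2*(-5*2) = 2*(-10) = -20)
N = 628/7 (N = -2/7 + (-20 + 23)*(27 + 3) = -2/7 + 3*30 = -2/7 + 90 = 628/7 ≈ 89.714)
N/((w(-5, -4)*S)) = (628/7)/((-2 - 5)*(-48)) = (628/7)/(-7*(-48)) = (628/7)/336 = (1/336)*(628/7) = 157/588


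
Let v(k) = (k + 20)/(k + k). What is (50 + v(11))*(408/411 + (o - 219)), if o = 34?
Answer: -28511379/3014 ≈ -9459.6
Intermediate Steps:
v(k) = (20 + k)/(2*k) (v(k) = (20 + k)/((2*k)) = (20 + k)*(1/(2*k)) = (20 + k)/(2*k))
(50 + v(11))*(408/411 + (o - 219)) = (50 + (½)*(20 + 11)/11)*(408/411 + (34 - 219)) = (50 + (½)*(1/11)*31)*(408*(1/411) - 185) = (50 + 31/22)*(136/137 - 185) = (1131/22)*(-25209/137) = -28511379/3014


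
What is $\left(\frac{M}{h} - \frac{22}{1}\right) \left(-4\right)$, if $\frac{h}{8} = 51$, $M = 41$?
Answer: $\frac{8935}{102} \approx 87.598$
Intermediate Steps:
$h = 408$ ($h = 8 \cdot 51 = 408$)
$\left(\frac{M}{h} - \frac{22}{1}\right) \left(-4\right) = \left(\frac{41}{408} - \frac{22}{1}\right) \left(-4\right) = \left(41 \cdot \frac{1}{408} - 22\right) \left(-4\right) = \left(\frac{41}{408} - 22\right) \left(-4\right) = \left(- \frac{8935}{408}\right) \left(-4\right) = \frac{8935}{102}$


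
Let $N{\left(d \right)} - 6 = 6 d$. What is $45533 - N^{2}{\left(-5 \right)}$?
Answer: $44957$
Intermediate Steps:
$N{\left(d \right)} = 6 + 6 d$
$45533 - N^{2}{\left(-5 \right)} = 45533 - \left(6 + 6 \left(-5\right)\right)^{2} = 45533 - \left(6 - 30\right)^{2} = 45533 - \left(-24\right)^{2} = 45533 - 576 = 44957$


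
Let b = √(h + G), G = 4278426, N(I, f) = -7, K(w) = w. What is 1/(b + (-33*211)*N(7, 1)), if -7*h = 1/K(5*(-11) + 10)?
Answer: 15353415/746993096324 - 3*√47169646685/746993096324 ≈ 1.9681e-5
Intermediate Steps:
h = 1/315 (h = -1/(7*(5*(-11) + 10)) = -1/(7*(-55 + 10)) = -⅐/(-45) = -⅐*(-1/45) = 1/315 ≈ 0.0031746)
b = √47169646685/105 (b = √(1/315 + 4278426) = √(1347704191/315) = √47169646685/105 ≈ 2068.4)
1/(b + (-33*211)*N(7, 1)) = 1/(√47169646685/105 - 33*211*(-7)) = 1/(√47169646685/105 - 6963*(-7)) = 1/(√47169646685/105 + 48741) = 1/(48741 + √47169646685/105)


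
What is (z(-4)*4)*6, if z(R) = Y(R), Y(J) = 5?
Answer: 120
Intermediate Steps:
z(R) = 5
(z(-4)*4)*6 = (5*4)*6 = 20*6 = 120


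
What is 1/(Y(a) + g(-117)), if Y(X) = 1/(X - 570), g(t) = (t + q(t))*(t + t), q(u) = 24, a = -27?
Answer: 597/12991913 ≈ 4.5952e-5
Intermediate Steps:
g(t) = 2*t*(24 + t) (g(t) = (t + 24)*(t + t) = (24 + t)*(2*t) = 2*t*(24 + t))
Y(X) = 1/(-570 + X)
1/(Y(a) + g(-117)) = 1/(1/(-570 - 27) + 2*(-117)*(24 - 117)) = 1/(1/(-597) + 2*(-117)*(-93)) = 1/(-1/597 + 21762) = 1/(12991913/597) = 597/12991913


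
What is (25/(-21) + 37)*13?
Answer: 9776/21 ≈ 465.52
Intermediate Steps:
(25/(-21) + 37)*13 = (25*(-1/21) + 37)*13 = (-25/21 + 37)*13 = (752/21)*13 = 9776/21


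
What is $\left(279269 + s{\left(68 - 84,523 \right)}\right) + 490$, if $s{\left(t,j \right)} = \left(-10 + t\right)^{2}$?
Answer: $280435$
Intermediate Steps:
$\left(279269 + s{\left(68 - 84,523 \right)}\right) + 490 = \left(279269 + \left(-10 + \left(68 - 84\right)\right)^{2}\right) + 490 = \left(279269 + \left(-10 - 16\right)^{2}\right) + 490 = \left(279269 + \left(-26\right)^{2}\right) + 490 = \left(279269 + 676\right) + 490 = 279945 + 490 = 280435$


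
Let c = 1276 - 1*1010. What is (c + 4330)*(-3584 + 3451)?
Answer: -611268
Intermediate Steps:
c = 266 (c = 1276 - 1010 = 266)
(c + 4330)*(-3584 + 3451) = (266 + 4330)*(-3584 + 3451) = 4596*(-133) = -611268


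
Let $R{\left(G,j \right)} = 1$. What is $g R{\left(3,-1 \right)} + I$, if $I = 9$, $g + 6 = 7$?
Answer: $10$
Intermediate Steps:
$g = 1$ ($g = -6 + 7 = 1$)
$g R{\left(3,-1 \right)} + I = 1 \cdot 1 + 9 = 1 + 9 = 10$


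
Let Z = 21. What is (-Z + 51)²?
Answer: 900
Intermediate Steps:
(-Z + 51)² = (-1*21 + 51)² = (-21 + 51)² = 30² = 900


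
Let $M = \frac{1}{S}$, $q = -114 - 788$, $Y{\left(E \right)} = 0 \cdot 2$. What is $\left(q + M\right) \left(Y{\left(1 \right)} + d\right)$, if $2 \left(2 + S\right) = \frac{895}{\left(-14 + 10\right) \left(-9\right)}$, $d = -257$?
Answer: $\frac{174073810}{751} \approx 2.3179 \cdot 10^{5}$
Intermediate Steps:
$Y{\left(E \right)} = 0$
$S = \frac{751}{72}$ ($S = -2 + \frac{895 \frac{1}{\left(-14 + 10\right) \left(-9\right)}}{2} = -2 + \frac{895 \frac{1}{\left(-4\right) \left(-9\right)}}{2} = -2 + \frac{895 \cdot \frac{1}{36}}{2} = -2 + \frac{1}{2} \cdot \frac{895}{36} = -2 + \frac{895}{72} = \frac{751}{72} \approx 10.431$)
$q = -902$
$M = \frac{72}{751}$ ($M = \frac{1}{\frac{751}{72}} = \frac{72}{751} \approx 0.095872$)
$\left(q + M\right) \left(Y{\left(1 \right)} + d\right) = \left(-902 + \frac{72}{751}\right) \left(0 - 257\right) = \left(- \frac{677330}{751}\right) \left(-257\right) = \frac{174073810}{751}$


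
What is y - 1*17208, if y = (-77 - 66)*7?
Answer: -18209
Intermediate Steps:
y = -1001 (y = -143*7 = -1001)
y - 1*17208 = -1001 - 1*17208 = -1001 - 17208 = -18209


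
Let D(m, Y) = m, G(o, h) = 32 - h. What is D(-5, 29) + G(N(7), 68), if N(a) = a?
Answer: -41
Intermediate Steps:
D(-5, 29) + G(N(7), 68) = -5 + (32 - 1*68) = -5 + (32 - 68) = -5 - 36 = -41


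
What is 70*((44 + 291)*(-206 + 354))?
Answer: 3470600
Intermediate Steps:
70*((44 + 291)*(-206 + 354)) = 70*(335*148) = 70*49580 = 3470600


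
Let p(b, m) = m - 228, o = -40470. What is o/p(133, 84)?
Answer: 6745/24 ≈ 281.04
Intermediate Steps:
p(b, m) = -228 + m
o/p(133, 84) = -40470/(-228 + 84) = -40470/(-144) = -40470*(-1/144) = 6745/24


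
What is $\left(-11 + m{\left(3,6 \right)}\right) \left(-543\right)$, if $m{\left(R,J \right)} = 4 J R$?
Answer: $-33123$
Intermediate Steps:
$m{\left(R,J \right)} = 4 J R$
$\left(-11 + m{\left(3,6 \right)}\right) \left(-543\right) = \left(-11 + 4 \cdot 6 \cdot 3\right) \left(-543\right) = \left(-11 + 72\right) \left(-543\right) = 61 \left(-543\right) = -33123$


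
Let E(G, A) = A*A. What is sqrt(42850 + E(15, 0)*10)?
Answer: 5*sqrt(1714) ≈ 207.00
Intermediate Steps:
E(G, A) = A**2
sqrt(42850 + E(15, 0)*10) = sqrt(42850 + 0**2*10) = sqrt(42850 + 0*10) = sqrt(42850 + 0) = sqrt(42850) = 5*sqrt(1714)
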